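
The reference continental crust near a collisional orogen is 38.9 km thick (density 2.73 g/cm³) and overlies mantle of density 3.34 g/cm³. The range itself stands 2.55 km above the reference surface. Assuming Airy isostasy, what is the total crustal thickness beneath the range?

52.9 km

Root depth r = h ρ_c / (ρ_m − ρ_c) = 2.55 km × 2.73 / 0.61 = 11.41 km.
Total thickness = T + h + r = 38.9 km + 2.55 km + 11.41 km = 52.9 km.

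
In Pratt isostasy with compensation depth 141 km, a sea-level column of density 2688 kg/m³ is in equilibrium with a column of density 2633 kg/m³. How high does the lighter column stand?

2.95 km

ρ_ref D = ρ (D + h) → h = D (ρ_ref − ρ)/ρ.
h = 141 km × (2688 − 2633)/2633 = 2.95 km.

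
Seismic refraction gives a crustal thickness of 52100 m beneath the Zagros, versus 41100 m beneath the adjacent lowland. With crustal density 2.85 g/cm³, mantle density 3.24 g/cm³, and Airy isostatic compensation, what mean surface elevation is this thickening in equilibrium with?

1320 m

Excess crust Δ = 52100 m − 41100 m = 11000 m, split between elevation h and root r with h + r = Δ.
Airy balance ρ_c h = (ρ_m − ρ_c) r gives r = h ρ_c/(ρ_m − ρ_c), so h (1 + ρ_c/(ρ_m − ρ_c)) = Δ, i.e. h = Δ (ρ_m − ρ_c)/ρ_m.
h = 11000 m × 0.39/3.24 = 1320 m.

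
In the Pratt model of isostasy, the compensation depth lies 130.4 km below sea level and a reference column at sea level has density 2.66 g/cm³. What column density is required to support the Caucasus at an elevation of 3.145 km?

2.6 g/cm³

Pratt balance: ρ_ref D = ρ (D + h).
ρ = ρ_ref D/(D + h) = 2.66 × 130.4 km/(130.4 km + 3.145 km) = 2.6 g/cm³.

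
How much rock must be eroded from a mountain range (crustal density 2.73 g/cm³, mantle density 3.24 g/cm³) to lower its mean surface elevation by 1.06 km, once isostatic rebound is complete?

Net drop Δ = e − u = e − e ρ_c/ρ_m = e (ρ_m − ρ_c)/ρ_m.
e = Δ ρ_m/(ρ_m − ρ_c) = 1.06 km × 3.24/0.51 = 6.73 km.

6.73 km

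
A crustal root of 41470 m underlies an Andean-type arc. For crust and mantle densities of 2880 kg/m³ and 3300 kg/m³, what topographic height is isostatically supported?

Equating mass per unit area of the two columns: ρ_c h = (ρ_m − ρ_c) r.
h = r (ρ_m − ρ_c) / ρ_c = 41470 m × (3300 − 2880) / 2880 = 6050 m.

6050 m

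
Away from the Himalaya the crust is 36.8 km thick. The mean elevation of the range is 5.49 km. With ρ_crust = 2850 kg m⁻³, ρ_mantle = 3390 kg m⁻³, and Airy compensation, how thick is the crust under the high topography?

Root depth r = h ρ_c / (ρ_m − ρ_c) = 5.49 km × 2850 / 540 = 28.98 km.
Total thickness = T + h + r = 36.8 km + 5.49 km + 28.98 km = 71.3 km.

71.3 km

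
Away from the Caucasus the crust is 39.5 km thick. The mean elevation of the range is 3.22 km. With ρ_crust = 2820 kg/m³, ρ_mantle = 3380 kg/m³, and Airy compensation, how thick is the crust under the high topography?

Root depth r = h ρ_c / (ρ_m − ρ_c) = 3.22 km × 2820 / 560 = 16.21 km.
Total thickness = T + h + r = 39.5 km + 3.22 km + 16.21 km = 58.9 km.

58.9 km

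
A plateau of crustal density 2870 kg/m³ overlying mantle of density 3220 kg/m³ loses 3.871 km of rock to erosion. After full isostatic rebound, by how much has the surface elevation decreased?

0.421 km

Rebound u = e ρ_c/ρ_m = 3.871 km × 2870/3220 = 3.45 km.
Net surface drop = e − u = 3.871 km − 3.45 km = e (ρ_m − ρ_c)/ρ_m = 0.421 km.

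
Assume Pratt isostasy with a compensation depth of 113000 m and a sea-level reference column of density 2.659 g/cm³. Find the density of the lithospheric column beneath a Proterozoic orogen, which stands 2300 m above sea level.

Pratt balance: ρ_ref D = ρ (D + h).
ρ = ρ_ref D/(D + h) = 2.659 × 113000 m/(113000 m + 2300 m) = 2.61 g/cm³.

2.61 g/cm³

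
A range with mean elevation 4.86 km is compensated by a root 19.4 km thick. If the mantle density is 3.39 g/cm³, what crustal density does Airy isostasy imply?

ρ_c h = (ρ_m − ρ_c) r → ρ_c (h + r) = ρ_m r → ρ_c = ρ_m r / (h + r).
ρ_c = 3.39 × 19.4 km / (4.86 km + 19.4 km) = 2.71 g/cm³.

2.71 g/cm³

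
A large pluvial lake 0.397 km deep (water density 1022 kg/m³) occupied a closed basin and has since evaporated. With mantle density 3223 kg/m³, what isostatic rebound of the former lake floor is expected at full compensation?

0.126 km

u = d ρ_w/ρ_m = 0.397 km × 1022/3223 = 0.126 km.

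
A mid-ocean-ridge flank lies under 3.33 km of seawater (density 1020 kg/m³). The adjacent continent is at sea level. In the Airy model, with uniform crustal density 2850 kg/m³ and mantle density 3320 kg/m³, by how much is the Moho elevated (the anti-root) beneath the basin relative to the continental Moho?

Equating mass per unit area of the two columns: replacing crust with seawater at the top is compensated by replacing crust with mantle at the base: d (ρ_c − ρ_w) = a (ρ_m − ρ_c).
a = d (ρ_c − ρ_w)/(ρ_m − ρ_c) = 3.33 km × 1830/470 = 13 km.

13 km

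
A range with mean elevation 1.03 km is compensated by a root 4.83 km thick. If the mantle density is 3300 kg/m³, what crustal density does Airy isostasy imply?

2720 kg/m³

ρ_c h = (ρ_m − ρ_c) r → ρ_c (h + r) = ρ_m r → ρ_c = ρ_m r / (h + r).
ρ_c = 3300 × 4.83 km / (1.03 km + 4.83 km) = 2720 kg/m³.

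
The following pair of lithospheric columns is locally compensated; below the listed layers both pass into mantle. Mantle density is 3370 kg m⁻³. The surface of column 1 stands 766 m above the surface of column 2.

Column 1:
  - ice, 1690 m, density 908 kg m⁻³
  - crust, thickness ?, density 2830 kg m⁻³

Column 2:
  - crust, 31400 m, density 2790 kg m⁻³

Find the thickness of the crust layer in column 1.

30800 m

Take the compensation level at the base of the deeper column (depth z_c below the surface of column 1) and equate Σ ρ_i t_i down to z_c; mantle fills any gap and the z_c terms cancel.
Column 1: 1690×908 + x×2830 + (z_c − 1690 − x)×3370
Column 2: 766×0 + 31400×2790 + (z_c − 766 − 31400)×3370
The z_c×3370 term appears on both sides and cancels. Collect the known terms of each column as K = Σ(ρt)_known − 3370 × (depth of known layers): K_1 = 1534520 − 3370×1690 = −4160780; K_2 = 87606000 − 3370×(766 + 31400) = −20793420.
Balance: K_1 − x×(3370 − 2830) = K_2, so x = (K_1 − K_2)/(3370 − 2830) = 16632600/540 = 30800 m.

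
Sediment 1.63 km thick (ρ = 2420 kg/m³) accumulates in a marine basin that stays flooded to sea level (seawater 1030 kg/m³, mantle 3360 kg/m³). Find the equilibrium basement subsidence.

Submarine loading: the sediment displaces seawater, and the subsidence is in turn flooded, so s (ρ_m − ρ_w) = t (ρ_sed − ρ_w).
s = 1.63 km × (2420 − 1030) / (3360 − 1030) = 0.972 km.

0.972 km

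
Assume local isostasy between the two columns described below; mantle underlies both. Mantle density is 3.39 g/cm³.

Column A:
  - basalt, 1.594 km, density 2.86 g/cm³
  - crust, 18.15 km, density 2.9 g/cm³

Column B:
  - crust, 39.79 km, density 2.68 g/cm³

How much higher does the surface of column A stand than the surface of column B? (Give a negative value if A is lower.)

For any compensation level in the mantle, the mantle terms cancel and isostasy reduces to e = (Σt_A − Σt_B) − (Σ(ρt)_A − Σ(ρt)_B) / ρ_m.
Σt_A = 19.744 km; Σt_B = 39.79 km; Σ(ρt)_A = 57.19384; Σ(ρt)_B = 106.6372 (in km·g/cm³).
e = (19.744 − 39.79) − (57.19384 − 106.6372) / 3.39 = −5.46 km.

−5.46 km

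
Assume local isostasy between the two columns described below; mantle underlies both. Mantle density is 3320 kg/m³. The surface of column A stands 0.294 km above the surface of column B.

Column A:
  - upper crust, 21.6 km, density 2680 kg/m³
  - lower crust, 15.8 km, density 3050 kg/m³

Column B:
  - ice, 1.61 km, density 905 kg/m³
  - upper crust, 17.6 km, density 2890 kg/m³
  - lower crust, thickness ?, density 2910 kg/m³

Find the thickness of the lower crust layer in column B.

Take the compensation level at the base of the deeper column (depth z_c below the surface of column A) and equate Σ ρ_i t_i down to z_c; mantle fills any gap and the z_c terms cancel.
Column A: 21.6×2680 + 15.8×3050 + (z_c − 37.4)×3320
Column B: 0.294×0 + 1.61×905 + 17.6×2890 + x×2910 + (z_c − 0.294 − 19.21 − x)×3320
The z_c×3320 term appears on both sides and cancels. Collect the known terms of each column as K = Σ(ρt)_known − 3320 × (depth of known layers): K_A = 106078 − 3320×37.4 = −18090; K_B = 52321.05 − 3320×(0.294 + 19.21) = −12432.23.
Balance: K_A = K_B − x×(3320 − 2910), so x = (K_B − K_A)/(3320 − 2910) = 5657.77/410 = 13.8 km.

13.8 km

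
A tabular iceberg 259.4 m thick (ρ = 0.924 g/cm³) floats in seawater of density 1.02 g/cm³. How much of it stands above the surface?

Floating equilibrium: submerged depth d = t ρ_obj/ρ_fluid = 259.4 m × 0.924/1.02 = 235 m.
Freeboard = t − d = 259.4 m − 235 m = 24.4 m.

24.4 m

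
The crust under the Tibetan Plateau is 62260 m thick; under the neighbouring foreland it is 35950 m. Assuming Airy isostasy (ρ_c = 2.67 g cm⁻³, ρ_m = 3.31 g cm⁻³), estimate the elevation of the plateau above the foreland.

Excess crust Δ = 62260 m − 35950 m = 26310 m, split between elevation h and root r with h + r = Δ.
Airy balance ρ_c h = (ρ_m − ρ_c) r gives r = h ρ_c/(ρ_m − ρ_c), so h (1 + ρ_c/(ρ_m − ρ_c)) = Δ, i.e. h = Δ (ρ_m − ρ_c)/ρ_m.
h = 26310 m × 0.64/3.31 = 5090 m.

5090 m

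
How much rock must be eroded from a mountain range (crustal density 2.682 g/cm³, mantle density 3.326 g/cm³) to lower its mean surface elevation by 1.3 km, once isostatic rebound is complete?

Net drop Δ = e − u = e − e ρ_c/ρ_m = e (ρ_m − ρ_c)/ρ_m.
e = Δ ρ_m/(ρ_m − ρ_c) = 1.3 km × 3.326/0.644 = 6.71 km.

6.71 km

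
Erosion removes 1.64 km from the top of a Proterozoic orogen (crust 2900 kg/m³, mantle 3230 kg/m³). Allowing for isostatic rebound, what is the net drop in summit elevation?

0.168 km

Rebound u = e ρ_c/ρ_m = 1.64 km × 2900/3230 = 1.472 km.
Net surface drop = e − u = 1.64 km − 1.472 km = e (ρ_m − ρ_c)/ρ_m = 0.168 km.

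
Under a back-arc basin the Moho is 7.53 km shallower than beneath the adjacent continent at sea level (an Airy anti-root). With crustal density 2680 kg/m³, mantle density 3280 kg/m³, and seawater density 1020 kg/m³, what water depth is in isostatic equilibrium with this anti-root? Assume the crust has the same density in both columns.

Replacing a thickness d of crust by seawater at the top must be balanced by replacing crust with mantle at the base: d (ρ_c − ρ_w) = a (ρ_m − ρ_c).
d = a (ρ_m − ρ_c)/(ρ_c − ρ_w) = 7.53 km × 600/1660 = 2.72 km.

2.72 km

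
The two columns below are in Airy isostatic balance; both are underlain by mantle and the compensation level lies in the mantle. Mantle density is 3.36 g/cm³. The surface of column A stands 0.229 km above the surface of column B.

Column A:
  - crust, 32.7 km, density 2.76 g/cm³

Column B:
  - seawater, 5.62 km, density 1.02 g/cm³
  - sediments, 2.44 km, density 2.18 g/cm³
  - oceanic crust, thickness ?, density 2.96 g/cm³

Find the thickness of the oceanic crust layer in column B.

7.05 km

Take the compensation level at the base of the deeper column (depth z_c below the surface of column A) and equate Σ ρ_i t_i down to z_c; mantle fills any gap and the z_c terms cancel.
Column A: 32.7×2.76 + (z_c − 32.7)×3.36
Column B: 0.229×0 + 5.62×1.02 + 2.44×2.18 + x×2.96 + (z_c − 0.229 − 8.06 − x)×3.36
The z_c×3.36 term appears on both sides and cancels. Collect the known terms of each column as K = Σ(ρt)_known − 3.36 × (depth of known layers): K_A = 90.252 − 3.36×32.7 = −19.62; K_B = 11.0516 − 3.36×(0.229 + 8.06) = −16.79944.
Balance: K_A = K_B − x×(3.36 − 2.96), so x = (K_B − K_A)/(3.36 − 2.96) = 2.82056/0.4 = 7.05 km.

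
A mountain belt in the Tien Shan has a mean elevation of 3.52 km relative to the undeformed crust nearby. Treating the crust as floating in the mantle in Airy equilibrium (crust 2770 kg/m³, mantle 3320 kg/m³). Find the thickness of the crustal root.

17.7 km

Balancing pressure at the compensation depth: the weight of the topography is balanced by the buoyancy of the root, ρ_c h = (ρ_m − ρ_c) r.
r = h · ρ_c / (ρ_m − ρ_c) = 3.52 km × 2770 / (3320 − 2770) = 17.7 km.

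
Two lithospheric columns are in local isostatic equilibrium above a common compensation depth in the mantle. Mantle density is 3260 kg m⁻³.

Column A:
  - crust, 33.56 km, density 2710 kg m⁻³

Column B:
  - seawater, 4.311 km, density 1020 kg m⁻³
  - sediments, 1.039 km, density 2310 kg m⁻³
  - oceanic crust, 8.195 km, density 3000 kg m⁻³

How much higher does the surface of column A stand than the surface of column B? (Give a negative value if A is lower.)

For any compensation level in the mantle, the mantle terms cancel and isostasy reduces to e = (Σt_A − Σt_B) − (Σ(ρt)_A − Σ(ρt)_B) / ρ_m.
Σt_A = 33.56 km; Σt_B = 13.545 km; Σ(ρt)_A = 90947.6; Σ(ρt)_B = 31382.31 (in km·kg m⁻³).
e = (33.56 − 13.545) − (90947.6 − 31382.31) / 3260 = 1.74 km.

1.74 km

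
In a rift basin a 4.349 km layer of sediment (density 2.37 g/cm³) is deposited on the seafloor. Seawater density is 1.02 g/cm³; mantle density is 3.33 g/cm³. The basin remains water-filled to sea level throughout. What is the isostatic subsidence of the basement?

Submarine loading: the sediment displaces seawater, and the subsidence is in turn flooded, so s (ρ_m − ρ_w) = t (ρ_sed − ρ_w).
s = 4.349 km × (2.37 − 1.02) / (3.33 − 1.02) = 2.54 km.

2.54 km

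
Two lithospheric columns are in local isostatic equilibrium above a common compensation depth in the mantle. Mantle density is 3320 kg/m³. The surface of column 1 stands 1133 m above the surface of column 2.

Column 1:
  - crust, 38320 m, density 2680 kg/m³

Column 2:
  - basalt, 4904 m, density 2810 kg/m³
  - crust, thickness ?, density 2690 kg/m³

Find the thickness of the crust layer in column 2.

29000 m

Take the compensation level at the base of the deeper column (depth z_c below the surface of column 1) and equate Σ ρ_i t_i down to z_c; mantle fills any gap and the z_c terms cancel.
Column 1: 38320×2680 + (z_c − 38320)×3320
Column 2: 1133×0 + 4904×2810 + x×2690 + (z_c − 1133 − 4904 − x)×3320
The z_c×3320 term appears on both sides and cancels. Collect the known terms of each column as K = Σ(ρt)_known − 3320 × (depth of known layers): K_1 = 102697600 − 3320×38320 = −24524800; K_2 = 13780240 − 3320×(1133 + 4904) = −6262600.
Balance: K_1 = K_2 − x×(3320 − 2690), so x = (K_2 − K_1)/(3320 − 2690) = 18262200/630 = 29000 m.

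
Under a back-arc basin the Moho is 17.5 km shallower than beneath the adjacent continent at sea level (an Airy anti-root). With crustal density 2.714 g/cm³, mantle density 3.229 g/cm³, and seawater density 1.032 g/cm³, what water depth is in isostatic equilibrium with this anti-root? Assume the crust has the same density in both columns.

Replacing a thickness d of crust by seawater at the top must be balanced by replacing crust with mantle at the base: d (ρ_c − ρ_w) = a (ρ_m − ρ_c).
d = a (ρ_m − ρ_c)/(ρ_c − ρ_w) = 17.5 km × 0.515/1.682 = 5.36 km.

5.36 km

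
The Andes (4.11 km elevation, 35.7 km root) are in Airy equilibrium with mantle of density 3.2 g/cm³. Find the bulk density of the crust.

ρ_c h = (ρ_m − ρ_c) r → ρ_c (h + r) = ρ_m r → ρ_c = ρ_m r / (h + r).
ρ_c = 3.2 × 35.7 km / (4.11 km + 35.7 km) = 2.87 g/cm³.

2.87 g/cm³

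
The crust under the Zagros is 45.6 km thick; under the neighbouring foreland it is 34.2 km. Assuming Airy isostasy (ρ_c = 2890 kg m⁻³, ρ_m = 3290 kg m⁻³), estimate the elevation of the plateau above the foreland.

Excess crust Δ = 45.6 km − 34.2 km = 11.4 km, split between elevation h and root r with h + r = Δ.
Airy balance ρ_c h = (ρ_m − ρ_c) r gives r = h ρ_c/(ρ_m − ρ_c), so h (1 + ρ_c/(ρ_m − ρ_c)) = Δ, i.e. h = Δ (ρ_m − ρ_c)/ρ_m.
h = 11.4 km × 400/3290 = 1.39 km.

1.39 km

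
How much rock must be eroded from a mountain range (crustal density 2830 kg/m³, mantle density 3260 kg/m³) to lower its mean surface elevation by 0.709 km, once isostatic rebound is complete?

Net drop Δ = e − u = e − e ρ_c/ρ_m = e (ρ_m − ρ_c)/ρ_m.
e = Δ ρ_m/(ρ_m − ρ_c) = 0.709 km × 3260/430 = 5.38 km.

5.38 km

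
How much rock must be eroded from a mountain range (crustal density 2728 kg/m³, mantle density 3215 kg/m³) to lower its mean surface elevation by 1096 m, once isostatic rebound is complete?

Net drop Δ = e − u = e − e ρ_c/ρ_m = e (ρ_m − ρ_c)/ρ_m.
e = Δ ρ_m/(ρ_m − ρ_c) = 1096 m × 3215/487 = 7240 m.

7240 m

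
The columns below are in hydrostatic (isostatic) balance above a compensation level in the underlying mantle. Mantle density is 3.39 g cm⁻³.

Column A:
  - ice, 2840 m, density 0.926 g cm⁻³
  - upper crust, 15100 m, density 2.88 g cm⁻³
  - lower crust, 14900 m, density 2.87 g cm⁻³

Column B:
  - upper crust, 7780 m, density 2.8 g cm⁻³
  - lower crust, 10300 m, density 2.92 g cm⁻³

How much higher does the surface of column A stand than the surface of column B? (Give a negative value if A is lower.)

3840 m

For any compensation level in the mantle, the mantle terms cancel and isostasy reduces to e = (Σt_A − Σt_B) − (Σ(ρt)_A − Σ(ρt)_B) / ρ_m.
Σt_A = 32840 m; Σt_B = 18080 m; Σ(ρt)_A = 88880.84; Σ(ρt)_B = 51860 (in m·g cm⁻³).
e = (32840 − 18080) − (88880.84 − 51860) / 3.39 = 3840 m.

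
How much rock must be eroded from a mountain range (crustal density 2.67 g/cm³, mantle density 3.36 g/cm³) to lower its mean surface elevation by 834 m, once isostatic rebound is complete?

4060 m

Net drop Δ = e − u = e − e ρ_c/ρ_m = e (ρ_m − ρ_c)/ρ_m.
e = Δ ρ_m/(ρ_m − ρ_c) = 834 m × 3.36/0.69 = 4060 m.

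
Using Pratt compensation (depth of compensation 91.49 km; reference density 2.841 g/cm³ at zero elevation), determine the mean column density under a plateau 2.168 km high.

2.78 g/cm³

Pratt balance: ρ_ref D = ρ (D + h).
ρ = ρ_ref D/(D + h) = 2.841 × 91.49 km/(91.49 km + 2.168 km) = 2.78 g/cm³.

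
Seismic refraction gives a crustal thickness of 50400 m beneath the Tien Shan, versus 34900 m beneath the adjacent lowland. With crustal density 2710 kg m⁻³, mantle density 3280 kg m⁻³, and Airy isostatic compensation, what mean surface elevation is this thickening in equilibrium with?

2690 m

Excess crust Δ = 50400 m − 34900 m = 15500 m, split between elevation h and root r with h + r = Δ.
Airy balance ρ_c h = (ρ_m − ρ_c) r gives r = h ρ_c/(ρ_m − ρ_c), so h (1 + ρ_c/(ρ_m − ρ_c)) = Δ, i.e. h = Δ (ρ_m − ρ_c)/ρ_m.
h = 15500 m × 570/3280 = 2690 m.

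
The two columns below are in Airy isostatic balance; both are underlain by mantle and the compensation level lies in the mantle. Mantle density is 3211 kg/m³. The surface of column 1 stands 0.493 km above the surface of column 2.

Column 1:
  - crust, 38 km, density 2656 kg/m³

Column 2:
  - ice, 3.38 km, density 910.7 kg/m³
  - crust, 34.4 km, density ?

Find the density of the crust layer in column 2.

2870 kg/m³

Take the compensation level at the base of the deeper column (depth z_c below the surface of column 1) and equate Σ ρ_i t_i down to z_c; mantle fills any gap and the z_c terms cancel.
Column 1: 38×2656 + (z_c − 38)×3211
Column 2: 0.493×0 + 3.38×910.7 + 34.4×ρ + (z_c − 0.493 − 37.78)×3211
The z_c×3211 term appears on both sides and cancels. Collect the known terms of each column as K = Σ(ρt)_known − 3211 × (depth of known layers): K_1 = 100928 − 3211×38 = −21090; K_2 = 3078.166 − 3211×(0.493 + 37.78) = −119816.437.
Balance: K_1 = K_2 + 34.4×ρ, so ρ = (K_1 − K_2)/34.4 = 98726.4/34.4 = 2870 kg/m³.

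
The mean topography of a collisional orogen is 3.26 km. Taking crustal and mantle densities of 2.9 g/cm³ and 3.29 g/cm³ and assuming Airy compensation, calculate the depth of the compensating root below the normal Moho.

24.2 km

By Archimedes' principle applied to the lithosphere: the weight of the topography is balanced by the buoyancy of the root, ρ_c h = (ρ_m − ρ_c) r.
r = h · ρ_c / (ρ_m − ρ_c) = 3.26 km × 2.9 / (3.29 − 2.9) = 24.2 km.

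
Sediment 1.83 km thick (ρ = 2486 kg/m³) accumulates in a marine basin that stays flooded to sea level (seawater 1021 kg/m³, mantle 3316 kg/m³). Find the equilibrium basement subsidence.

1.17 km

Submarine loading: the sediment displaces seawater, and the subsidence is in turn flooded, so s (ρ_m − ρ_w) = t (ρ_sed − ρ_w).
s = 1.83 km × (2486 − 1021) / (3316 − 1021) = 1.17 km.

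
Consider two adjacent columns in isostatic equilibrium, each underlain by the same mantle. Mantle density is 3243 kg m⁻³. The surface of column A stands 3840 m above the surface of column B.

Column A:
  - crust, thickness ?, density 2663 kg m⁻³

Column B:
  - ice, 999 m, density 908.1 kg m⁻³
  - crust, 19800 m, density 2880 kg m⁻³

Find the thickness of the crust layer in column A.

37900 m

Take the compensation level at the base of the deeper column (depth z_c below the surface of column A) and equate Σ ρ_i t_i down to z_c; mantle fills any gap and the z_c terms cancel.
Column A: x×2663 + (z_c − 0 − x)×3243
Column B: 3840×0 + 999×908.1 + 19800×2880 + (z_c − 3840 − 20799)×3243
The z_c×3243 term appears on both sides and cancels. Collect the known terms of each column as K = Σ(ρt)_known − 3243 × (depth of known layers): K_A = 0 − 3243×0 = 0; K_B = 57931191.9 − 3243×(3840 + 20799) = −21973085.1.
Balance: K_A − x×(3243 − 2663) = K_B, so x = (K_A − K_B)/(3243 − 2663) = 21973100/580 = 37900 m.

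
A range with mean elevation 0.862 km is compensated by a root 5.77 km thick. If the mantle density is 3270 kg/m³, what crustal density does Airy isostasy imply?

2840 kg/m³

ρ_c h = (ρ_m − ρ_c) r → ρ_c (h + r) = ρ_m r → ρ_c = ρ_m r / (h + r).
ρ_c = 3270 × 5.77 km / (0.862 km + 5.77 km) = 2840 kg/m³.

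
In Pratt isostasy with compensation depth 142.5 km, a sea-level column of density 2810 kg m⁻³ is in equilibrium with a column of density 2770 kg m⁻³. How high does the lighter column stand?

ρ_ref D = ρ (D + h) → h = D (ρ_ref − ρ)/ρ.
h = 142.5 km × (2810 − 2770)/2770 = 2.06 km.

2.06 km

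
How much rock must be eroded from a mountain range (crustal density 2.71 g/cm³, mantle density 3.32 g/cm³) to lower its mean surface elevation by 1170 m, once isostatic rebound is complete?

Net drop Δ = e − u = e − e ρ_c/ρ_m = e (ρ_m − ρ_c)/ρ_m.
e = Δ ρ_m/(ρ_m − ρ_c) = 1170 m × 3.32/0.61 = 6370 m.

6370 m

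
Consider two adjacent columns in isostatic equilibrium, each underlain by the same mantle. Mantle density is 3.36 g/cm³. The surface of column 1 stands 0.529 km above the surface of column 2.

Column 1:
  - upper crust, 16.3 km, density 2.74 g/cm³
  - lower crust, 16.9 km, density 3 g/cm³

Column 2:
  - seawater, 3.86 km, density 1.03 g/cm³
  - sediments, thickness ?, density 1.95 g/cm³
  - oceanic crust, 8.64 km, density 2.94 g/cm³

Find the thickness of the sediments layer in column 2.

1.27 km

Take the compensation level at the base of the deeper column (depth z_c below the surface of column 1) and equate Σ ρ_i t_i down to z_c; mantle fills any gap and the z_c terms cancel.
Column 1: 16.3×2.74 + 16.9×3 + (z_c − 33.2)×3.36
Column 2: 0.529×0 + 3.86×1.03 + x×1.95 + 8.64×2.94 + (z_c − 0.529 − 12.5 − x)×3.36
The z_c×3.36 term appears on both sides and cancels. Collect the known terms of each column as K = Σ(ρt)_known − 3.36 × (depth of known layers): K_1 = 95.362 − 3.36×33.2 = −16.19; K_2 = 29.3774 − 3.36×(0.529 + 12.5) = −14.40004.
Balance: K_1 = K_2 − x×(3.36 − 1.95), so x = (K_2 − K_1)/(3.36 − 1.95) = 1.78996/1.41 = 1.27 km.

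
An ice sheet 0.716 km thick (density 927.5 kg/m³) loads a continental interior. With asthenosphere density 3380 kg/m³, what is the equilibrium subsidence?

0.196 km

Equating mass per unit area of the two columns: the ice load ρ_ice t is balanced by mantle displaced below, ρ_m s.
s = t ρ_ice / ρ_m = 0.716 km × 927.5/3380 = 0.196 km.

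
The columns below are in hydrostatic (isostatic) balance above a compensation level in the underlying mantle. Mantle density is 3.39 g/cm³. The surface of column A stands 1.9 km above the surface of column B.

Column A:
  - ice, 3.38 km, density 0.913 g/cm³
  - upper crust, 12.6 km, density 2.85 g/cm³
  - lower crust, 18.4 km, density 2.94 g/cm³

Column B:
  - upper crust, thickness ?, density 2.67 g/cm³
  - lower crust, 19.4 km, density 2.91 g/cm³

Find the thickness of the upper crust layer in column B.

10.7 km

Take the compensation level at the base of the deeper column (depth z_c below the surface of column A) and equate Σ ρ_i t_i down to z_c; mantle fills any gap and the z_c terms cancel.
Column A: 3.38×0.913 + 12.6×2.85 + 18.4×2.94 + (z_c − 34.38)×3.39
Column B: 1.9×0 + x×2.67 + 19.4×2.91 + (z_c − 1.9 − 19.4 − x)×3.39
The z_c×3.39 term appears on both sides and cancels. Collect the known terms of each column as K = Σ(ρt)_known − 3.39 × (depth of known layers): K_A = 93.09194 − 3.39×34.38 = −23.45626; K_B = 56.454 − 3.39×(1.9 + 19.4) = −15.753.
Balance: K_A = K_B − x×(3.39 − 2.67), so x = (K_B − K_A)/(3.39 − 2.67) = 7.70326/0.72 = 10.7 km.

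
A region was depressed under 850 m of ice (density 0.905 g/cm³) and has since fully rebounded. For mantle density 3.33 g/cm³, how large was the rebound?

231 m

Removing the load lets mantle flow back in; uplift u satisfies ρ_ice t = ρ_m u.
u = t ρ_ice/ρ_m = 850 m × 0.905/3.33 = 231 m.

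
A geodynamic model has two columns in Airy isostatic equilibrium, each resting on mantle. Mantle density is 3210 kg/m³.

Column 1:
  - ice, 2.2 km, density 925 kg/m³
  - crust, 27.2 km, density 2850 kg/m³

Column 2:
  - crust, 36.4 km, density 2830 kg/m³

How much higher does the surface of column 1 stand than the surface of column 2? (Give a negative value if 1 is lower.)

0.307 km

For any compensation level in the mantle, the mantle terms cancel and isostasy reduces to e = (Σt_1 − Σt_2) − (Σ(ρt)_1 − Σ(ρt)_2) / ρ_m.
Σt_1 = 29.4 km; Σt_2 = 36.4 km; Σ(ρt)_1 = 79555; Σ(ρt)_2 = 103012 (in km·kg/m³).
e = (29.4 − 36.4) − (79555 − 103012) / 3210 = 0.307 km.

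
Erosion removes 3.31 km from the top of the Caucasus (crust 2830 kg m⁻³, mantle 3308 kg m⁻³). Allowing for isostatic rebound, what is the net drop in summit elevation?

Rebound u = e ρ_c/ρ_m = 3.31 km × 2830/3308 = 2.832 km.
Net surface drop = e − u = 3.31 km − 2.832 km = e (ρ_m − ρ_c)/ρ_m = 0.478 km.

0.478 km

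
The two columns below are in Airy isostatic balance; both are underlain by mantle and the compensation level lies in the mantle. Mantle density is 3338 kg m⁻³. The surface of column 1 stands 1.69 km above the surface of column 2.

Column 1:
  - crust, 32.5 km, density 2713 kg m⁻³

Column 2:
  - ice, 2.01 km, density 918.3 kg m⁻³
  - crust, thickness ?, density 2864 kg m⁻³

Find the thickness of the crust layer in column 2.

20.7 km

Take the compensation level at the base of the deeper column (depth z_c below the surface of column 1) and equate Σ ρ_i t_i down to z_c; mantle fills any gap and the z_c terms cancel.
Column 1: 32.5×2713 + (z_c − 32.5)×3338
Column 2: 1.69×0 + 2.01×918.3 + x×2864 + (z_c − 1.69 − 2.01 − x)×3338
The z_c×3338 term appears on both sides and cancels. Collect the known terms of each column as K = Σ(ρt)_known − 3338 × (depth of known layers): K_1 = 88172.5 − 3338×32.5 = −20312.5; K_2 = 1845.783 − 3338×(1.69 + 2.01) = −10504.817.
Balance: K_1 = K_2 − x×(3338 − 2864), so x = (K_2 − K_1)/(3338 − 2864) = 9807.68/474 = 20.7 km.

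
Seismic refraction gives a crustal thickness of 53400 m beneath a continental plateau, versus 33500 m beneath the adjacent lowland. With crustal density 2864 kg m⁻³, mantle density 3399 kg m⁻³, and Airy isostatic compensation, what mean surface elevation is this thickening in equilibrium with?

3130 m

Excess crust Δ = 53400 m − 33500 m = 19900 m, split between elevation h and root r with h + r = Δ.
Airy balance ρ_c h = (ρ_m − ρ_c) r gives r = h ρ_c/(ρ_m − ρ_c), so h (1 + ρ_c/(ρ_m − ρ_c)) = Δ, i.e. h = Δ (ρ_m − ρ_c)/ρ_m.
h = 19900 m × 535/3399 = 3130 m.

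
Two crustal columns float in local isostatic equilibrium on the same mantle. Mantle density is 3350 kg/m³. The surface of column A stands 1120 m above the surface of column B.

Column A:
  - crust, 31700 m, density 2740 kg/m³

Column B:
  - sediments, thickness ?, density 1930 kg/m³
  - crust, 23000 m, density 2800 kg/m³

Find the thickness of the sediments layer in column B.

Take the compensation level at the base of the deeper column (depth z_c below the surface of column A) and equate Σ ρ_i t_i down to z_c; mantle fills any gap and the z_c terms cancel.
Column A: 31700×2740 + (z_c − 31700)×3350
Column B: 1120×0 + x×1930 + 23000×2800 + (z_c − 1120 − 23000 − x)×3350
The z_c×3350 term appears on both sides and cancels. Collect the known terms of each column as K = Σ(ρt)_known − 3350 × (depth of known layers): K_A = 86858000 − 3350×31700 = −19337000; K_B = 64400000 − 3350×(1120 + 23000) = −16402000.
Balance: K_A = K_B − x×(3350 − 1930), so x = (K_B − K_A)/(3350 − 1930) = 2935000/1420 = 2070 m.

2070 m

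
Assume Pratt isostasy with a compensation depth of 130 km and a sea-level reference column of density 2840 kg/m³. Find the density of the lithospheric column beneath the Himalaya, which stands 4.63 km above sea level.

Pratt balance: ρ_ref D = ρ (D + h).
ρ = ρ_ref D/(D + h) = 2840 × 130 km/(130 km + 4.63 km) = 2740 kg/m³.

2740 kg/m³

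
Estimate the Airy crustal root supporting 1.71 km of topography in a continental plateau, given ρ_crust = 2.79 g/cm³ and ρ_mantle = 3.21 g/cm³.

For local isostatic compensation: the weight of the topography is balanced by the buoyancy of the root, ρ_c h = (ρ_m − ρ_c) r.
r = h · ρ_c / (ρ_m − ρ_c) = 1.71 km × 2.79 / (3.21 − 2.79) = 11.4 km.

11.4 km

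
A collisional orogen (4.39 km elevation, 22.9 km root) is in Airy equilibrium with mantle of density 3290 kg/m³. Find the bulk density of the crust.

2760 kg/m³

ρ_c h = (ρ_m − ρ_c) r → ρ_c (h + r) = ρ_m r → ρ_c = ρ_m r / (h + r).
ρ_c = 3290 × 22.9 km / (4.39 km + 22.9 km) = 2760 kg/m³.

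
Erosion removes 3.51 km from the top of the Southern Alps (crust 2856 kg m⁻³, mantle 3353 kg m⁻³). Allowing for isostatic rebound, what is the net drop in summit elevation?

Rebound u = e ρ_c/ρ_m = 3.51 km × 2856/3353 = 2.99 km.
Net surface drop = e − u = 3.51 km − 2.99 km = e (ρ_m − ρ_c)/ρ_m = 0.52 km.

0.52 km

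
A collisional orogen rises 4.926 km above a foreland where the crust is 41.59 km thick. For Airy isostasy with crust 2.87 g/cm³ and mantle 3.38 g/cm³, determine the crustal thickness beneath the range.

Root depth r = h ρ_c / (ρ_m − ρ_c) = 4.926 km × 2.87 / 0.51 = 27.72 km.
Total thickness = T + h + r = 41.59 km + 4.926 km + 27.72 km = 74.2 km.

74.2 km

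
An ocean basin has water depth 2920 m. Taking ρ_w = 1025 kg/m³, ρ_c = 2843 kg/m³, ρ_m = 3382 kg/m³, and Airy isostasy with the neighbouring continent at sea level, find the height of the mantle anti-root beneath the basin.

9850 m

By Archimedes' principle applied to the lithosphere: replacing crust with seawater at the top is compensated by replacing crust with mantle at the base: d (ρ_c − ρ_w) = a (ρ_m − ρ_c).
a = d (ρ_c − ρ_w)/(ρ_m − ρ_c) = 2920 m × 1818/539 = 9850 m.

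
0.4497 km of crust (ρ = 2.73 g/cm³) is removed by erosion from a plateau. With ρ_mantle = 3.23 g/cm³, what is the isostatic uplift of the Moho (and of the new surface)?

Unloading: uplift u = e ρ_c/ρ_m = 0.4497 km × 2.73/3.23 = 0.38 km.

0.38 km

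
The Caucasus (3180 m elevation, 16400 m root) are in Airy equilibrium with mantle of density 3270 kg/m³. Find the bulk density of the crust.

ρ_c h = (ρ_m − ρ_c) r → ρ_c (h + r) = ρ_m r → ρ_c = ρ_m r / (h + r).
ρ_c = 3270 × 16400 m / (3180 m + 16400 m) = 2740 kg/m³.

2740 kg/m³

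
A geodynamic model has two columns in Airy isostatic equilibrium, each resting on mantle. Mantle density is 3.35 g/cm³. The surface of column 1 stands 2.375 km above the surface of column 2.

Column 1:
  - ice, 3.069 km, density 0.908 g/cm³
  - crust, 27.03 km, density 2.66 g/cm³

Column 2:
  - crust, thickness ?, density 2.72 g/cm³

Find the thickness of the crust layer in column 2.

Take the compensation level at the base of the deeper column (depth z_c below the surface of column 1) and equate Σ ρ_i t_i down to z_c; mantle fills any gap and the z_c terms cancel.
Column 1: 3.069×0.908 + 27.03×2.66 + (z_c − 30.099)×3.35
Column 2: 2.375×0 + x×2.72 + (z_c − 2.375 − 0 − x)×3.35
The z_c×3.35 term appears on both sides and cancels. Collect the known terms of each column as K = Σ(ρt)_known − 3.35 × (depth of known layers): K_1 = 74.686452 − 3.35×30.099 = −26.145198; K_2 = 0 − 3.35×(2.375 + 0) = −7.95625.
Balance: K_1 = K_2 − x×(3.35 − 2.72), so x = (K_2 − K_1)/(3.35 − 2.72) = 18.1889/0.63 = 28.9 km.

28.9 km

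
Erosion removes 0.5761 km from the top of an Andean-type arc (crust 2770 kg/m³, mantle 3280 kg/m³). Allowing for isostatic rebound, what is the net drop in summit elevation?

Rebound u = e ρ_c/ρ_m = 0.5761 km × 2770/3280 = 0.4865 km.
Net surface drop = e − u = 0.5761 km − 0.4865 km = e (ρ_m − ρ_c)/ρ_m = 0.0896 km.

0.0896 km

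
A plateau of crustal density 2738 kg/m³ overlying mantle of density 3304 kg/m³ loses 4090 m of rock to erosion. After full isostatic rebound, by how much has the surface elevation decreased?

Rebound u = e ρ_c/ρ_m = 4090 m × 2738/3304 = 3389 m.
Net surface drop = e − u = 4090 m − 3389 m = e (ρ_m − ρ_c)/ρ_m = 701 m.

701 m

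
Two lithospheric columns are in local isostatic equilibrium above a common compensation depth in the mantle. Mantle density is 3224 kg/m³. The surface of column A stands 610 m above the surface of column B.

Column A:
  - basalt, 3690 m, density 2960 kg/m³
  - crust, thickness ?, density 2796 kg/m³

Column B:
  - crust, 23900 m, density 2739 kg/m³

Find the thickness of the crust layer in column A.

Take the compensation level at the base of the deeper column (depth z_c below the surface of column A) and equate Σ ρ_i t_i down to z_c; mantle fills any gap and the z_c terms cancel.
Column A: 3690×2960 + x×2796 + (z_c − 3690 − x)×3224
Column B: 610×0 + 23900×2739 + (z_c − 610 − 23900)×3224
The z_c×3224 term appears on both sides and cancels. Collect the known terms of each column as K = Σ(ρt)_known − 3224 × (depth of known layers): K_A = 10922400 − 3224×3690 = −974160; K_B = 65462100 − 3224×(610 + 23900) = −13558140.
Balance: K_A − x×(3224 − 2796) = K_B, so x = (K_A − K_B)/(3224 − 2796) = 12584000/428 = 29400 m.

29400 m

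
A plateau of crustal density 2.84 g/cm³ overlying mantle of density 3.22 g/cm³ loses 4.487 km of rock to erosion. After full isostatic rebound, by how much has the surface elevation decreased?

Rebound u = e ρ_c/ρ_m = 4.487 km × 2.84/3.22 = 3.957 km.
Net surface drop = e − u = 4.487 km − 3.957 km = e (ρ_m − ρ_c)/ρ_m = 0.53 km.

0.53 km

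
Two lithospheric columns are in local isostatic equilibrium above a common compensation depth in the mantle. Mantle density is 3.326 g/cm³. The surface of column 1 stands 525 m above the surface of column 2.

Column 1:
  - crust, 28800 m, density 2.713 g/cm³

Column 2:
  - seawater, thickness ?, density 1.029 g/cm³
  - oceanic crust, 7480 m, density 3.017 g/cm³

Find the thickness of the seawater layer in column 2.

Take the compensation level at the base of the deeper column (depth z_c below the surface of column 1) and equate Σ ρ_i t_i down to z_c; mantle fills any gap and the z_c terms cancel.
Column 1: 28800×2.713 + (z_c − 28800)×3.326
Column 2: 525×0 + x×1.029 + 7480×3.017 + (z_c − 525 − 7480 − x)×3.326
The z_c×3.326 term appears on both sides and cancels. Collect the known terms of each column as K = Σ(ρt)_known − 3.326 × (depth of known layers): K_1 = 78134.4 − 3.326×28800 = −17654.4; K_2 = 22567.16 − 3.326×(525 + 7480) = −4057.47.
Balance: K_1 = K_2 − x×(3.326 − 1.029), so x = (K_2 − K_1)/(3.326 − 1.029) = 13596.9/2.297 = 5920 m.

5920 m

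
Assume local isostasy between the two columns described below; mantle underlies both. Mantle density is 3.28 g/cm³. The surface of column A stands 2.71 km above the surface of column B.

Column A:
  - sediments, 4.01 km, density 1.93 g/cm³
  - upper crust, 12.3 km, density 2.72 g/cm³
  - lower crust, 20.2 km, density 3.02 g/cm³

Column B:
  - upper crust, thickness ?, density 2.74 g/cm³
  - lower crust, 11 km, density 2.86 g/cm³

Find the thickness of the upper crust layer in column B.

Take the compensation level at the base of the deeper column (depth z_c below the surface of column A) and equate Σ ρ_i t_i down to z_c; mantle fills any gap and the z_c terms cancel.
Column A: 4.01×1.93 + 12.3×2.72 + 20.2×3.02 + (z_c − 36.51)×3.28
Column B: 2.71×0 + x×2.74 + 11×2.86 + (z_c − 2.71 − 11 − x)×3.28
The z_c×3.28 term appears on both sides and cancels. Collect the known terms of each column as K = Σ(ρt)_known − 3.28 × (depth of known layers): K_A = 102.1993 − 3.28×36.51 = −17.5535; K_B = 31.46 − 3.28×(2.71 + 11) = −13.5088.
Balance: K_A = K_B − x×(3.28 − 2.74), so x = (K_B − K_A)/(3.28 − 2.74) = 4.0447/0.54 = 7.49 km.

7.49 km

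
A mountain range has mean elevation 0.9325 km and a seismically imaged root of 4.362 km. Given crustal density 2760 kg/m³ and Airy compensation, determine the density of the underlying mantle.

3350 kg/m³

Airy balance: ρ_c h = (ρ_m − ρ_c) r → ρ_m = ρ_c (1 + h/r).
ρ_m = 2760 × (1 + 0.9325 km/4.362 km) = 3350 kg/m³.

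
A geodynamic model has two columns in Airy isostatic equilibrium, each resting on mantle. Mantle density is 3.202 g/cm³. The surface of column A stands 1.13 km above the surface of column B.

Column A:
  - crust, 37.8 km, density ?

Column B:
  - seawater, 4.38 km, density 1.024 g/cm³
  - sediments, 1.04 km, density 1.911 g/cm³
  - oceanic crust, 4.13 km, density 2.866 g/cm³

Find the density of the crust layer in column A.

Take the compensation level at the base of the deeper column (depth z_c below the surface of column A) and equate Σ ρ_i t_i down to z_c; mantle fills any gap and the z_c terms cancel.
Column A: 37.8×ρ + (z_c − 37.8)×3.202
Column B: 1.13×0 + 4.38×1.024 + 1.04×1.911 + 4.13×2.866 + (z_c − 1.13 − 9.55)×3.202
The z_c×3.202 term appears on both sides and cancels. Collect the known terms of each column as K = Σ(ρt)_known − 3.202 × (depth of known layers): K_A = 0 − 3.202×37.8 = −121.0356; K_B = 18.30914 − 3.202×(1.13 + 9.55) = −15.88822.
Balance: K_A + 37.8×ρ = K_B, so ρ = (K_B − K_A)/37.8 = 105.147/37.8 = 2.78 g/cm³.

2.78 g/cm³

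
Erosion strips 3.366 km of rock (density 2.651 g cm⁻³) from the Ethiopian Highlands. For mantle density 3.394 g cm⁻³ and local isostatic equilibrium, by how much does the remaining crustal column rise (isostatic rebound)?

2.63 km

Unloading: uplift u = e ρ_c/ρ_m = 3.366 km × 2.651/3.394 = 2.63 km.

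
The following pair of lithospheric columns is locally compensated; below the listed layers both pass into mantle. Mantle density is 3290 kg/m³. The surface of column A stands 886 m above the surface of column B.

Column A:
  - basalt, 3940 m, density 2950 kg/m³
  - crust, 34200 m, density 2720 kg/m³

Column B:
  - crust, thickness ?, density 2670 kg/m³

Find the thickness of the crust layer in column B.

28900 m

Take the compensation level at the base of the deeper column (depth z_c below the surface of column A) and equate Σ ρ_i t_i down to z_c; mantle fills any gap and the z_c terms cancel.
Column A: 3940×2950 + 34200×2720 + (z_c − 38140)×3290
Column B: 886×0 + x×2670 + (z_c − 886 − 0 − x)×3290
The z_c×3290 term appears on both sides and cancels. Collect the known terms of each column as K = Σ(ρt)_known − 3290 × (depth of known layers): K_A = 104647000 − 3290×38140 = −20833600; K_B = 0 − 3290×(886 + 0) = −2914940.
Balance: K_A = K_B − x×(3290 − 2670), so x = (K_B − K_A)/(3290 − 2670) = 17918700/620 = 28900 m.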